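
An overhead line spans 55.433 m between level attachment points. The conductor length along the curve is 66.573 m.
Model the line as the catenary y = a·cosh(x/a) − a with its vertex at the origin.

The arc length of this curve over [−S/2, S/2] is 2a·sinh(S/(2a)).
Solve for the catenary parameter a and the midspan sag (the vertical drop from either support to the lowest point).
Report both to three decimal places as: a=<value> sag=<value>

seed: a₀ = √(S³/(24(L−S))) = √(55.433³/(24·11.140)) = 25.240872
iter 1: u=1.098080  f(a)=+6.912e-01  f'(a)=-9.938e-01  a ← 25.240872 − (+6.912e-01/-9.938e-01) = 25.936401
iter 2: u=1.068633  f(a)=+2.960e-02  f'(a)=-9.103e-01  a ← 25.936401 − (+2.960e-02/-9.103e-01) = 25.968917
iter 3: u=1.067295  f(a)=+5.966e-05  f'(a)=-9.067e-01  a ← 25.968917 − (+5.966e-05/-9.067e-01) = 25.968983
iter 4: u=1.067292  f(a)=+2.435e-10  f'(a)=-9.067e-01  a ← 25.968983 − (+2.435e-10/-9.067e-01) = 25.968983
iter 5: u=1.067292  f(a)=+1.421e-14  f'(a)=-9.067e-01  a ← 25.968983 − (+1.421e-14/-9.067e-01) = 25.968983
converged: |Δa| < 1e-12 after 5 iterations
sag = a·(cosh(S/(2a)) − 1) = 25.968983·(cosh(1.067292) − 1) = 16.249250
T_max/T_min = cosh(S/(2a)) = 1.625718

a=25.969 sag=16.249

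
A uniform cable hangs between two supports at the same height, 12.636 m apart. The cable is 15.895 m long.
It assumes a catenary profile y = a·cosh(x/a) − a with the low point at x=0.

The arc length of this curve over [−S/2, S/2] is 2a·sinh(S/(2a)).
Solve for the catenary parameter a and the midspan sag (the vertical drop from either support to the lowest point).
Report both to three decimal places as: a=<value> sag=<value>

seed: a₀ = √(S³/(24(L−S))) = √(12.636³/(24·3.259)) = 5.078864
iter 1: u=1.243979  f(a)=+2.617e-01  f'(a)=-1.493e+00  a ← 5.078864 − (+2.617e-01/-1.493e+00) = 5.254090
iter 2: u=1.202492  f(a)=+1.415e-02  f'(a)=-1.336e+00  a ← 5.254090 − (+1.415e-02/-1.336e+00) = 5.264685
iter 3: u=1.200072  f(a)=+4.663e-05  f'(a)=-1.327e+00  a ← 5.264685 − (+4.663e-05/-1.327e+00) = 5.264720
iter 4: u=1.200064  f(a)=+5.099e-10  f'(a)=-1.327e+00  a ← 5.264720 − (+5.099e-10/-1.327e+00) = 5.264720
iter 5: u=1.200064  f(a)=+1.776e-15  f'(a)=-1.327e+00  a ← 5.264720 − (+1.776e-15/-1.327e+00) = 5.264720
converged: |Δa| < 1e-12 after 5 iterations
sag = a·(cosh(S/(2a)) − 1) = 5.264720·(cosh(1.200064) − 1) = 4.268382
T_max/T_min = cosh(S/(2a)) = 1.810752

a=5.265 sag=4.268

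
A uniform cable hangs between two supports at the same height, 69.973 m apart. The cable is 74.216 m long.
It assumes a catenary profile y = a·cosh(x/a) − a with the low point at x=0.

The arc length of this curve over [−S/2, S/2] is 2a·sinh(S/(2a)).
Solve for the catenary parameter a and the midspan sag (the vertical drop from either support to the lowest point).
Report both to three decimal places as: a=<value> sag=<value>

seed: a₀ = √(S³/(24(L−S))) = √(69.973³/(24·4.243)) = 58.003420
iter 1: u=0.603180  f(a)=+7.786e-02  f'(a)=-1.517e-01  a ← 58.003420 − (+7.786e-02/-1.517e-01) = 58.516675
iter 2: u=0.597889  f(a)=+1.046e-03  f'(a)=-1.476e-01  a ← 58.516675 − (+1.046e-03/-1.476e-01) = 58.523756
iter 3: u=0.597817  f(a)=+1.942e-07  f'(a)=-1.476e-01  a ← 58.523756 − (+1.942e-07/-1.476e-01) = 58.523757
iter 4: u=0.597817  f(a)=+0.000e+00  f'(a)=-1.476e-01  a ← 58.523757 − (+0.000e+00/-1.476e-01) = 58.523757
converged: |Δa| < 1e-12 after 4 iterations
sag = a·(cosh(S/(2a)) − 1) = 58.523757·(cosh(0.597817) − 1) = 10.772951
T_max/T_min = cosh(S/(2a)) = 1.184078

a=58.524 sag=10.773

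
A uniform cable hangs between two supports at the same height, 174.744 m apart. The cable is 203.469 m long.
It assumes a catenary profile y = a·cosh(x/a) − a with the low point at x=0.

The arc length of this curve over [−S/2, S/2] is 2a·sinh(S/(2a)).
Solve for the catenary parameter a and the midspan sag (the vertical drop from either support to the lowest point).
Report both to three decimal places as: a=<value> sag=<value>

a=90.069 sag=45.807

seed: a₀ = √(S³/(24(L−S))) = √(174.744³/(24·28.725)) = 87.976721
iter 1: u=0.993126  f(a)=+1.450e+00  f'(a)=-7.197e-01  a ← 87.976721 − (+1.450e+00/-7.197e-01) = 89.991778
iter 2: u=0.970889  f(a)=+5.132e-02  f'(a)=-6.696e-01  a ← 89.991778 − (+5.132e-02/-6.696e-01) = 90.068426
iter 3: u=0.970062  f(a)=+6.950e-05  f'(a)=-6.678e-01  a ← 90.068426 − (+6.950e-05/-6.678e-01) = 90.068530
iter 4: u=0.970061  f(a)=+1.279e-10  f'(a)=-6.678e-01  a ← 90.068530 − (+1.279e-10/-6.678e-01) = 90.068530
iter 5: u=0.970061  f(a)=-2.842e-14  f'(a)=-6.678e-01  a ← 90.068530 − (-2.842e-14/-6.678e-01) = 90.068530
converged: |Δa| < 1e-12 after 5 iterations
sag = a·(cosh(S/(2a)) − 1) = 90.068530·(cosh(0.970061) − 1) = 45.807327
T_max/T_min = cosh(S/(2a)) = 1.508583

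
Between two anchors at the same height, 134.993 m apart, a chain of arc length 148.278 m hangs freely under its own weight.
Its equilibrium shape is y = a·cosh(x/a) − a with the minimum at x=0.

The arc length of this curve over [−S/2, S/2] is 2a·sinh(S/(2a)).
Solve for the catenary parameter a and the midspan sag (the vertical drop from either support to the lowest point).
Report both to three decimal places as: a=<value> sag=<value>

a=89.106 sag=26.810

seed: a₀ = √(S³/(24(L−S))) = √(134.993³/(24·13.285)) = 87.837602
iter 1: u=0.768424  f(a)=+3.978e-01  f'(a)=-3.207e-01  a ← 87.837602 − (+3.978e-01/-3.207e-01) = 89.077836
iter 2: u=0.757725  f(a)=+8.582e-03  f'(a)=-3.070e-01  a ← 89.077836 − (+8.582e-03/-3.070e-01) = 89.105787
iter 3: u=0.757487  f(a)=+4.189e-06  f'(a)=-3.067e-01  a ← 89.105787 − (+4.189e-06/-3.067e-01) = 89.105800
iter 4: u=0.757487  f(a)=+9.948e-13  f'(a)=-3.067e-01  a ← 89.105800 − (+9.948e-13/-3.067e-01) = 89.105800
converged: |Δa| < 1e-12 after 4 iterations
sag = a·(cosh(S/(2a)) − 1) = 89.105800·(cosh(0.757487) − 1) = 26.809837
T_max/T_min = cosh(S/(2a)) = 1.300876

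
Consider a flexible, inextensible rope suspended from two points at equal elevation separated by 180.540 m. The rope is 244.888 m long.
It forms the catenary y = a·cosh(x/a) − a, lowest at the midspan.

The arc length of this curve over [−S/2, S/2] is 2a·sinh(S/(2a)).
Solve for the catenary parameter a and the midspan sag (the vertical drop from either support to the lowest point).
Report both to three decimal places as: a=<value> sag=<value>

a=64.791 sag=73.739

seed: a₀ = √(S³/(24(L−S))) = √(180.540³/(24·64.348)) = 61.728683
iter 1: u=1.462367  f(a)=+7.241e+00  f'(a)=-2.566e+00  a ← 61.728683 − (+7.241e+00/-2.566e+00) = 64.550578
iter 2: u=1.398438  f(a)=+5.262e-01  f'(a)=-2.206e+00  a ← 64.550578 − (+5.262e-01/-2.206e+00) = 64.789137
iter 3: u=1.393289  f(a)=+3.259e-03  f'(a)=-2.178e+00  a ← 64.789137 − (+3.259e-03/-2.178e+00) = 64.790633
iter 4: u=1.393257  f(a)=+1.268e-07  f'(a)=-2.178e+00  a ← 64.790633 − (+1.268e-07/-2.178e+00) = 64.790633
iter 5: u=1.393257  f(a)=-2.842e-14  f'(a)=-2.178e+00  a ← 64.790633 − (-2.842e-14/-2.178e+00) = 64.790633
converged: |Δa| < 1e-12 after 5 iterations
sag = a·(cosh(S/(2a)) − 1) = 64.790633·(cosh(1.393257) − 1) = 73.738639
T_max/T_min = cosh(S/(2a)) = 2.138106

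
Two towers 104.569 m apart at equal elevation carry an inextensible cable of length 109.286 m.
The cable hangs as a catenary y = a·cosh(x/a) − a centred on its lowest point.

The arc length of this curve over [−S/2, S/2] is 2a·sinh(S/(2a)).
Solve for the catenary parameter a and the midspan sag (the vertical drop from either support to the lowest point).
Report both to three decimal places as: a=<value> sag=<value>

a=101.173 sag=13.813

seed: a₀ = √(S³/(24(L−S))) = √(104.569³/(24·4.717)) = 100.499956
iter 1: u=0.520244  f(a)=+6.425e-02  f'(a)=-9.644e-02  a ← 100.499956 − (+6.425e-02/-9.644e-02) = 101.166166
iter 2: u=0.516818  f(a)=+6.444e-04  f'(a)=-9.451e-02  a ← 101.166166 − (+6.444e-04/-9.451e-02) = 101.172985
iter 3: u=0.516783  f(a)=+6.630e-08  f'(a)=-9.449e-02  a ← 101.172985 − (+6.630e-08/-9.449e-02) = 101.172986
iter 4: u=0.516783  f(a)=+0.000e+00  f'(a)=-9.449e-02  a ← 101.172986 − (+0.000e+00/-9.449e-02) = 101.172986
converged: |Δa| < 1e-12 after 4 iterations
sag = a·(cosh(S/(2a)) − 1) = 101.172986·(cosh(0.516783) − 1) = 13.813233
T_max/T_min = cosh(S/(2a)) = 1.136531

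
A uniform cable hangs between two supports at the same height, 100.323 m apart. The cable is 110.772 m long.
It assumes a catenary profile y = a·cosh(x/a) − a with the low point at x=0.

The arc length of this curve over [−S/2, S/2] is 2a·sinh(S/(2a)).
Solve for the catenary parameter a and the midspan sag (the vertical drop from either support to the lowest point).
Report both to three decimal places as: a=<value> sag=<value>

seed: a₀ = √(S³/(24(L−S))) = √(100.323³/(24·10.449)) = 63.453821
iter 1: u=0.790520  f(a)=+3.314e-01  f'(a)=-3.504e-01  a ← 63.453821 − (+3.314e-01/-3.504e-01) = 64.399603
iter 2: u=0.778910  f(a)=+7.555e-03  f'(a)=-3.346e-01  a ← 64.399603 − (+7.555e-03/-3.346e-01) = 64.422183
iter 3: u=0.778637  f(a)=+4.129e-06  f'(a)=-3.342e-01  a ← 64.422183 − (+4.129e-06/-3.342e-01) = 64.422195
iter 4: u=0.778637  f(a)=+1.251e-12  f'(a)=-3.342e-01  a ← 64.422195 − (+1.251e-12/-3.342e-01) = 64.422195
converged: |Δa| < 1e-12 after 4 iterations
sag = a·(cosh(S/(2a)) − 1) = 64.422195·(cosh(0.778637) − 1) = 20.535607
T_max/T_min = cosh(S/(2a)) = 1.318766

a=64.422 sag=20.536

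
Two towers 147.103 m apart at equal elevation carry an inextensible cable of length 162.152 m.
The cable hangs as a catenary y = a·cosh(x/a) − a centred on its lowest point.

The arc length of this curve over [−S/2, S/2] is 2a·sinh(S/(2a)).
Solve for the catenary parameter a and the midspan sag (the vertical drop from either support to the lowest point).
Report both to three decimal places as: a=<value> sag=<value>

seed: a₀ = √(S³/(24(L−S))) = √(147.103³/(24·15.049)) = 93.879951
iter 1: u=0.783463  f(a)=+4.687e-01  f'(a)=-3.407e-01  a ← 93.879951 − (+4.687e-01/-3.407e-01) = 95.255502
iter 2: u=0.772150  f(a)=+1.050e-02  f'(a)=-3.256e-01  a ← 95.255502 − (+1.050e-02/-3.256e-01) = 95.287749
iter 3: u=0.771888  f(a)=+5.537e-06  f'(a)=-3.253e-01  a ← 95.287749 − (+5.537e-06/-3.253e-01) = 95.287766
iter 4: u=0.771888  f(a)=+1.535e-12  f'(a)=-3.253e-01  a ← 95.287766 − (+1.535e-12/-3.253e-01) = 95.287766
converged: |Δa| < 1e-12 after 4 iterations
sag = a·(cosh(S/(2a)) − 1) = 95.287766·(cosh(0.771888) − 1) = 29.824488
T_max/T_min = cosh(S/(2a)) = 1.312994

a=95.288 sag=29.824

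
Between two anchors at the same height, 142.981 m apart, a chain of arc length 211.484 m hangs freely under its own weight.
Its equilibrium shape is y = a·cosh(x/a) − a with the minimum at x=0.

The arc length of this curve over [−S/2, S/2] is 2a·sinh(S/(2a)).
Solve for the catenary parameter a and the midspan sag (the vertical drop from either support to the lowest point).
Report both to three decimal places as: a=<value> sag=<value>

seed: a₀ = √(S³/(24(L−S))) = √(142.981³/(24·68.503)) = 42.165483
iter 1: u=1.695474  f(a)=+1.055e+01  f'(a)=-4.284e+00  a ← 42.165483 − (+1.055e+01/-4.284e+00) = 44.627308
iter 2: u=1.601945  f(a)=+9.943e-01  f'(a)=-3.512e+00  a ← 44.627308 − (+9.943e-01/-3.512e+00) = 44.910456
iter 3: u=1.591845  f(a)=+1.087e-02  f'(a)=-3.435e+00  a ← 44.910456 − (+1.087e-02/-3.435e+00) = 44.913619
iter 4: u=1.591733  f(a)=+1.329e-06  f'(a)=-3.434e+00  a ← 44.913619 − (+1.329e-06/-3.434e+00) = 44.913620
iter 5: u=1.591733  f(a)=+0.000e+00  f'(a)=-3.434e+00  a ← 44.913620 − (+0.000e+00/-3.434e+00) = 44.913620
converged: |Δa| < 1e-12 after 5 iterations
sag = a·(cosh(S/(2a)) − 1) = 44.913620·(cosh(1.591733) − 1) = 69.971557
T_max/T_min = cosh(S/(2a)) = 2.557914

a=44.914 sag=69.972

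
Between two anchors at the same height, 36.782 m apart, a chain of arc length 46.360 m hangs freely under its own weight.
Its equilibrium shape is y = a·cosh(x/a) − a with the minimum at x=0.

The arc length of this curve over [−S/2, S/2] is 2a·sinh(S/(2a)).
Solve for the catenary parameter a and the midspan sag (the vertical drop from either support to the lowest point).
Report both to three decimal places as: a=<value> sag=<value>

a=15.257 sag=12.494

seed: a₀ = √(S³/(24(L−S))) = √(36.782³/(24·9.578)) = 14.713296
iter 1: u=1.249958  f(a)=+7.767e-01  f'(a)=-1.517e+00  a ← 14.713296 − (+7.767e-01/-1.517e+00) = 15.225261
iter 2: u=1.207927  f(a)=+4.238e-02  f'(a)=-1.356e+00  a ← 15.225261 − (+4.238e-02/-1.356e+00) = 15.256523
iter 3: u=1.205452  f(a)=+1.423e-04  f'(a)=-1.347e+00  a ← 15.256523 − (+1.423e-04/-1.347e+00) = 15.256629
iter 4: u=1.205443  f(a)=+1.616e-09  f'(a)=-1.346e+00  a ← 15.256629 − (+1.616e-09/-1.346e+00) = 15.256629
iter 5: u=1.205443  f(a)=+1.421e-14  f'(a)=-1.346e+00  a ← 15.256629 − (+1.421e-14/-1.346e+00) = 15.256629
converged: |Δa| < 1e-12 after 5 iterations
sag = a·(cosh(S/(2a)) − 1) = 15.256629·(cosh(1.205443) − 1) = 12.493635
T_max/T_min = cosh(S/(2a)) = 1.818899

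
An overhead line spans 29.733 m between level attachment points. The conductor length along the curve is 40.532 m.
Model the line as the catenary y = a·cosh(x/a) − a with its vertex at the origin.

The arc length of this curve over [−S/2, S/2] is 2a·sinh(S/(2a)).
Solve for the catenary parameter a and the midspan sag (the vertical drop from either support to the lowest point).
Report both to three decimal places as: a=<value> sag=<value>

seed: a₀ = √(S³/(24(L−S))) = √(29.733³/(24·10.799)) = 10.070724
iter 1: u=1.476210  f(a)=+1.240e+00  f'(a)=-2.650e+00  a ← 10.070724 − (+1.240e+00/-2.650e+00) = 10.538518
iter 2: u=1.410682  f(a)=+9.160e-02  f'(a)=-2.271e+00  a ← 10.538518 − (+9.160e-02/-2.271e+00) = 10.578847
iter 3: u=1.405304  f(a)=+5.885e-04  f'(a)=-2.242e+00  a ← 10.578847 − (+5.885e-04/-2.242e+00) = 10.579109
iter 4: u=1.405270  f(a)=+2.463e-08  f'(a)=-2.242e+00  a ← 10.579109 − (+2.463e-08/-2.242e+00) = 10.579109
iter 5: u=1.405270  f(a)=+0.000e+00  f'(a)=-2.242e+00  a ← 10.579109 − (+0.000e+00/-2.242e+00) = 10.579109
converged: |Δa| < 1e-12 after 5 iterations
sag = a·(cosh(S/(2a)) − 1) = 10.579109·(cosh(1.405270) − 1) = 12.281956
T_max/T_min = cosh(S/(2a)) = 2.160963

a=10.579 sag=12.282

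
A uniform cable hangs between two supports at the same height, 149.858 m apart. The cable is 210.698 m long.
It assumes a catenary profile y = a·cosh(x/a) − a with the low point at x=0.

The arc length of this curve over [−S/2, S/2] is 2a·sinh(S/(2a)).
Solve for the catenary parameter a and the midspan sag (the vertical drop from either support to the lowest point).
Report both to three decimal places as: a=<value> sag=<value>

seed: a₀ = √(S³/(24(L−S))) = √(149.858³/(24·60.840)) = 48.008670
iter 1: u=1.560739  f(a)=+7.855e+00  f'(a)=-3.208e+00  a ← 48.008670 − (+7.855e+00/-3.208e+00) = 50.457026
iter 2: u=1.485006  f(a)=+6.409e-01  f'(a)=-2.704e+00  a ← 50.457026 − (+6.409e-01/-2.704e+00) = 50.694016
iter 3: u=1.478064  f(a)=+5.104e-03  f'(a)=-2.661e+00  a ← 50.694016 − (+5.104e-03/-2.661e+00) = 50.695934
iter 4: u=1.478008  f(a)=+3.294e-07  f'(a)=-2.661e+00  a ← 50.695934 − (+3.294e-07/-2.661e+00) = 50.695934
iter 5: u=1.478008  f(a)=+2.842e-14  f'(a)=-2.661e+00  a ← 50.695934 − (+2.842e-14/-2.661e+00) = 50.695934
converged: |Δa| < 1e-12 after 5 iterations
sag = a·(cosh(S/(2a)) − 1) = 50.695934·(cosh(1.478008) − 1) = 66.216381
T_max/T_min = cosh(S/(2a)) = 2.306148

a=50.696 sag=66.216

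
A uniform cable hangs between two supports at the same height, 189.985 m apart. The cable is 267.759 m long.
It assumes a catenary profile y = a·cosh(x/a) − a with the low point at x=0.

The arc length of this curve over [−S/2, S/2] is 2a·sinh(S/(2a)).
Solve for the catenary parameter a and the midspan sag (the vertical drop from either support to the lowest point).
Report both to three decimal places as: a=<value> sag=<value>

a=64.030 sag=84.373

seed: a₀ = √(S³/(24(L−S))) = √(189.985³/(24·77.774)) = 60.611653
iter 1: u=1.567232  f(a)=+1.013e+01  f'(a)=-3.255e+00  a ← 60.611653 − (+1.013e+01/-3.255e+00) = 63.724105
iter 2: u=1.490684  f(a)=+8.325e-01  f'(a)=-2.740e+00  a ← 63.724105 − (+8.325e-01/-2.740e+00) = 64.027990
iter 3: u=1.483609  f(a)=+6.737e-03  f'(a)=-2.695e+00  a ← 64.027990 − (+6.737e-03/-2.695e+00) = 64.030490
iter 4: u=1.483551  f(a)=+4.490e-07  f'(a)=-2.695e+00  a ← 64.030490 − (+4.490e-07/-2.695e+00) = 64.030490
iter 5: u=1.483551  f(a)=+0.000e+00  f'(a)=-2.695e+00  a ← 64.030490 − (+0.000e+00/-2.695e+00) = 64.030490
converged: |Δa| < 1e-12 after 5 iterations
sag = a·(cosh(S/(2a)) − 1) = 64.030490·(cosh(1.483551) − 1) = 84.373095
T_max/T_min = cosh(S/(2a)) = 2.317702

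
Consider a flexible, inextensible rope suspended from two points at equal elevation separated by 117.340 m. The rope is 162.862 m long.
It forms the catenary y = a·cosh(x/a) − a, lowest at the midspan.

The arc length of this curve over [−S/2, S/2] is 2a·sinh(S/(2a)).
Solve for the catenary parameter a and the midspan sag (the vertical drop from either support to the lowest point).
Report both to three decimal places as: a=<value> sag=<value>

a=40.519 sag=50.436

seed: a₀ = √(S³/(24(L−S))) = √(117.340³/(24·45.522)) = 38.455002
iter 1: u=1.525679  f(a)=+5.601e+00  f'(a)=-2.966e+00  a ← 38.455002 − (+5.601e+00/-2.966e+00) = 40.343231
iter 2: u=1.454271  f(a)=+4.390e-01  f'(a)=-2.518e+00  a ← 40.343231 − (+4.390e-01/-2.518e+00) = 40.517563
iter 3: u=1.448014  f(a)=+3.203e-03  f'(a)=-2.482e+00  a ← 40.517563 − (+3.203e-03/-2.482e+00) = 40.518854
iter 4: u=1.447968  f(a)=+1.733e-07  f'(a)=-2.481e+00  a ← 40.518854 − (+1.733e-07/-2.481e+00) = 40.518854
iter 5: u=1.447968  f(a)=-2.842e-14  f'(a)=-2.481e+00  a ← 40.518854 − (-2.842e-14/-2.481e+00) = 40.518854
converged: |Δa| < 1e-12 after 5 iterations
sag = a·(cosh(S/(2a)) − 1) = 40.518854·(cosh(1.447968) − 1) = 50.435999
T_max/T_min = cosh(S/(2a)) = 2.244754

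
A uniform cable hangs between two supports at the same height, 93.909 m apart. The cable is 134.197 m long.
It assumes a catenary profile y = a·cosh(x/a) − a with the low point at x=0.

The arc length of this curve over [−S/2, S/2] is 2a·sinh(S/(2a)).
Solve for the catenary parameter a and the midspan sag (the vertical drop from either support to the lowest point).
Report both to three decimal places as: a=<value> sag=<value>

seed: a₀ = √(S³/(24(L−S))) = √(93.909³/(24·40.288)) = 29.266268
iter 1: u=1.604390  f(a)=+5.515e+00  f'(a)=-3.530e+00  a ← 29.266268 − (+5.515e+00/-3.530e+00) = 30.828374
iter 2: u=1.523094  f(a)=+4.723e-01  f'(a)=-2.949e+00  a ← 30.828374 − (+4.723e-01/-2.949e+00) = 30.988516
iter 3: u=1.515223  f(a)=+4.181e-03  f'(a)=-2.897e+00  a ← 30.988516 − (+4.181e-03/-2.897e+00) = 30.989960
iter 4: u=1.515152  f(a)=+3.341e-07  f'(a)=-2.897e+00  a ← 30.989960 − (+3.341e-07/-2.897e+00) = 30.989960
iter 5: u=1.515152  f(a)=-2.842e-14  f'(a)=-2.897e+00  a ← 30.989960 − (-2.842e-14/-2.897e+00) = 30.989960
converged: |Δa| < 1e-12 after 5 iterations
sag = a·(cosh(S/(2a)) − 1) = 30.989960·(cosh(1.515152) − 1) = 42.919352
T_max/T_min = cosh(S/(2a)) = 2.384944

a=30.990 sag=42.919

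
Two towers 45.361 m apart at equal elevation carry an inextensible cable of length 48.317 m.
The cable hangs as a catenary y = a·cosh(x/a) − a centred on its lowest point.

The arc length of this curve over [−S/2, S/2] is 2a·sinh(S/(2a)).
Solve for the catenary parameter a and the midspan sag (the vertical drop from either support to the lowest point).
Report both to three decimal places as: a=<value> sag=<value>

a=36.621 sag=7.251

seed: a₀ = √(S³/(24(L−S))) = √(45.361³/(24·2.956)) = 36.271548
iter 1: u=0.625297  f(a)=+5.833e-02  f'(a)=-1.695e-01  a ← 36.271548 − (+5.833e-02/-1.695e-01) = 36.615770
iter 2: u=0.619419  f(a)=+8.408e-04  f'(a)=-1.646e-01  a ← 36.615770 − (+8.408e-04/-1.646e-01) = 36.620878
iter 3: u=0.619333  f(a)=+1.803e-07  f'(a)=-1.645e-01  a ← 36.620878 − (+1.803e-07/-1.645e-01) = 36.620879
iter 4: u=0.619332  f(a)=+7.105e-15  f'(a)=-1.645e-01  a ← 36.620879 − (+7.105e-15/-1.645e-01) = 36.620879
converged: |Δa| < 1e-12 after 4 iterations
sag = a·(cosh(S/(2a)) − 1) = 36.620879·(cosh(0.619332) − 1) = 7.250774
T_max/T_min = cosh(S/(2a)) = 1.197996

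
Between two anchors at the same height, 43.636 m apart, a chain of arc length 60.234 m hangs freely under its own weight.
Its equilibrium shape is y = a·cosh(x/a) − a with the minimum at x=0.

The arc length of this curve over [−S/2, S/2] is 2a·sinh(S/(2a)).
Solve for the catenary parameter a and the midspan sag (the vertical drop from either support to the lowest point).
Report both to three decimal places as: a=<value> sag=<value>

seed: a₀ = √(S³/(24(L−S))) = √(43.636³/(24·16.598)) = 14.442218
iter 1: u=1.510710  f(a)=+2.000e+00  f'(a)=-2.868e+00  a ← 14.442218 − (+2.000e+00/-2.868e+00) = 15.139732
iter 2: u=1.441109  f(a)=+1.540e-01  f'(a)=-2.442e+00  a ← 15.139732 − (+1.540e-01/-2.442e+00) = 15.202824
iter 3: u=1.435128  f(a)=+1.082e-03  f'(a)=-2.407e+00  a ← 15.202824 − (+1.082e-03/-2.407e+00) = 15.203273
iter 4: u=1.435086  f(a)=+5.422e-08  f'(a)=-2.407e+00  a ← 15.203273 − (+5.422e-08/-2.407e+00) = 15.203273
iter 5: u=1.435086  f(a)=+0.000e+00  f'(a)=-2.407e+00  a ← 15.203273 − (+0.000e+00/-2.407e+00) = 15.203273
converged: |Δa| < 1e-12 after 5 iterations
sag = a·(cosh(S/(2a)) − 1) = 15.203273·(cosh(1.435086) − 1) = 18.533550
T_max/T_min = cosh(S/(2a)) = 2.219050

a=15.203 sag=18.534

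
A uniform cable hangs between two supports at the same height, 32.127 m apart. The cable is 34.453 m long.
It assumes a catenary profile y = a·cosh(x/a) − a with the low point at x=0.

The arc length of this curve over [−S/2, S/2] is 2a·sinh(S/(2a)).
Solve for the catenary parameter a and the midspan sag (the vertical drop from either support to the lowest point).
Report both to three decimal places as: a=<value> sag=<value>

a=24.633 sag=5.426

seed: a₀ = √(S³/(24(L−S))) = √(32.127³/(24·2.326)) = 24.372203
iter 1: u=0.659091  f(a)=+5.105e-02  f'(a)=-1.993e-01  a ← 24.372203 − (+5.105e-02/-1.993e-01) = 24.628339
iter 2: u=0.652236  f(a)=+8.159e-04  f'(a)=-1.930e-01  a ← 24.628339 − (+8.159e-04/-1.930e-01) = 24.632567
iter 3: u=0.652124  f(a)=+2.159e-07  f'(a)=-1.929e-01  a ← 24.632567 − (+2.159e-07/-1.929e-01) = 24.632568
iter 4: u=0.652124  f(a)=+1.421e-14  f'(a)=-1.929e-01  a ← 24.632568 − (+1.421e-14/-1.929e-01) = 24.632568
converged: |Δa| < 1e-12 after 4 iterations
sag = a·(cosh(S/(2a)) − 1) = 24.632568·(cosh(0.652124) − 1) = 5.425970
T_max/T_min = cosh(S/(2a)) = 1.220276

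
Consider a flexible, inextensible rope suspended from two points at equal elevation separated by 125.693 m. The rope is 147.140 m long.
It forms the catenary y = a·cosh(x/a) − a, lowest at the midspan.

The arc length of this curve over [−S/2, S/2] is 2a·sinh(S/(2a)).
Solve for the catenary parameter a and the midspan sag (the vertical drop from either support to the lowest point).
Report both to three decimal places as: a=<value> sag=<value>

a=63.643 sag=33.635

seed: a₀ = √(S³/(24(L−S))) = √(125.693³/(24·21.447)) = 62.112319
iter 1: u=1.011820  f(a)=+1.125e+00  f'(a)=-7.639e-01  a ← 62.112319 − (+1.125e+00/-7.639e-01) = 63.584974
iter 2: u=0.988386  f(a)=+4.125e-02  f'(a)=-7.088e-01  a ← 63.584974 − (+4.125e-02/-7.088e-01) = 63.643173
iter 3: u=0.987482  f(a)=+6.015e-05  f'(a)=-7.068e-01  a ← 63.643173 − (+6.015e-05/-7.068e-01) = 63.643258
iter 4: u=0.987481  f(a)=+1.282e-10  f'(a)=-7.068e-01  a ← 63.643258 − (+1.282e-10/-7.068e-01) = 63.643258
iter 5: u=0.987481  f(a)=+0.000e+00  f'(a)=-7.068e-01  a ← 63.643258 − (+0.000e+00/-7.068e-01) = 63.643258
converged: |Δa| < 1e-12 after 5 iterations
sag = a·(cosh(S/(2a)) − 1) = 63.643258·(cosh(0.987481) − 1) = 33.634741
T_max/T_min = cosh(S/(2a)) = 1.528489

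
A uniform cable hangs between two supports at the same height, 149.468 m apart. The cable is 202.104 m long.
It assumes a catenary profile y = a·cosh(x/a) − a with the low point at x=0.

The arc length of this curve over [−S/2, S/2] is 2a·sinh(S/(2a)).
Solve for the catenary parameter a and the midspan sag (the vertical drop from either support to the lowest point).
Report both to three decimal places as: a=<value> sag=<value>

a=53.935 sag=60.610

seed: a₀ = √(S³/(24(L−S))) = √(149.468³/(24·52.636)) = 51.413276
iter 1: u=1.453593  f(a)=+5.849e+00  f'(a)=-2.514e+00  a ← 51.413276 − (+5.849e+00/-2.514e+00) = 53.739678
iter 2: u=1.390667  f(a)=+4.204e-01  f'(a)=-2.165e+00  a ← 53.739678 − (+4.204e-01/-2.165e+00) = 53.933905
iter 3: u=1.385659  f(a)=+2.544e-03  f'(a)=-2.138e+00  a ← 53.933905 − (+2.544e-03/-2.138e+00) = 53.935095
iter 4: u=1.385628  f(a)=+9.441e-08  f'(a)=-2.138e+00  a ← 53.935095 − (+9.441e-08/-2.138e+00) = 53.935095
iter 5: u=1.385628  f(a)=-2.842e-14  f'(a)=-2.138e+00  a ← 53.935095 − (-2.842e-14/-2.138e+00) = 53.935095
converged: |Δa| < 1e-12 after 5 iterations
sag = a·(cosh(S/(2a)) − 1) = 53.935095·(cosh(1.385628) − 1) = 60.609661
T_max/T_min = cosh(S/(2a)) = 2.123752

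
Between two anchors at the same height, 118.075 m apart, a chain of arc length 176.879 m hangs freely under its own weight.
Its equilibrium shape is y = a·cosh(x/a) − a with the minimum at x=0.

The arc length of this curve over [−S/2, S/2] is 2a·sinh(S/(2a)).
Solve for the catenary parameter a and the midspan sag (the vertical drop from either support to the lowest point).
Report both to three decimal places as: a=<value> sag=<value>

a=36.459 sag=59.201

seed: a₀ = √(S³/(24(L−S))) = √(118.075³/(24·58.804)) = 34.152923
iter 1: u=1.728622  f(a)=+9.437e+00  f'(a)=-4.589e+00  a ← 34.152923 − (+9.437e+00/-4.589e+00) = 36.209613
iter 2: u=1.630437  f(a)=+9.197e-01  f'(a)=-3.734e+00  a ← 36.209613 − (+9.197e-01/-3.734e+00) = 36.455905
iter 3: u=1.619422  f(a)=+1.082e-02  f'(a)=-3.647e+00  a ← 36.455905 − (+1.082e-02/-3.647e+00) = 36.458871
iter 4: u=1.619290  f(a)=+1.535e-06  f'(a)=-3.646e+00  a ← 36.458871 − (+1.535e-06/-3.646e+00) = 36.458871
iter 5: u=1.619290  f(a)=+0.000e+00  f'(a)=-3.646e+00  a ← 36.458871 − (+0.000e+00/-3.646e+00) = 36.458871
converged: |Δa| < 1e-12 after 5 iterations
sag = a·(cosh(S/(2a)) − 1) = 36.458871·(cosh(1.619290) − 1) = 59.200914
T_max/T_min = cosh(S/(2a)) = 2.623773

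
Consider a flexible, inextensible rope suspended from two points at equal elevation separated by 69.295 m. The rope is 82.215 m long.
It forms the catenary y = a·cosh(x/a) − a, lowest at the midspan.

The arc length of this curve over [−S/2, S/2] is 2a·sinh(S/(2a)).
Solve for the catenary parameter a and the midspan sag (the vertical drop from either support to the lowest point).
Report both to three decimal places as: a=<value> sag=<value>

seed: a₀ = √(S³/(24(L−S))) = √(69.295³/(24·12.920)) = 32.757894
iter 1: u=1.057684  f(a)=+7.422e-01  f'(a)=-8.807e-01  a ← 32.757894 − (+7.422e-01/-8.807e-01) = 33.600701
iter 2: u=1.031154  f(a)=+2.961e-02  f'(a)=-8.117e-01  a ← 33.600701 − (+2.961e-02/-8.117e-01) = 33.637181
iter 3: u=1.030036  f(a)=+5.146e-05  f'(a)=-8.088e-01  a ← 33.637181 − (+5.146e-05/-8.088e-01) = 33.637245
iter 4: u=1.030034  f(a)=+1.560e-10  f'(a)=-8.088e-01  a ← 33.637245 − (+1.560e-10/-8.088e-01) = 33.637245
iter 5: u=1.030034  f(a)=+1.421e-14  f'(a)=-8.088e-01  a ← 33.637245 − (+1.421e-14/-8.088e-01) = 33.637245
converged: |Δa| < 1e-12 after 5 iterations
sag = a·(cosh(S/(2a)) − 1) = 33.637245·(cosh(1.030034) − 1) = 19.478579
T_max/T_min = cosh(S/(2a)) = 1.579078

a=33.637 sag=19.479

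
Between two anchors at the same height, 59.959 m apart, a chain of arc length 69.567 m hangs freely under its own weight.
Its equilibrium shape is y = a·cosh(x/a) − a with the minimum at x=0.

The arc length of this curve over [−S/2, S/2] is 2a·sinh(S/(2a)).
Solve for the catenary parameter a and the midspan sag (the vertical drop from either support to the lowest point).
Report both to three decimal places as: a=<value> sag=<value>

seed: a₀ = √(S³/(24(L−S))) = √(59.959³/(24·9.608)) = 30.574506
iter 1: u=0.980539  f(a)=+4.726e-01  f'(a)=-6.910e-01  a ← 30.574506 − (+4.726e-01/-6.910e-01) = 31.258406
iter 2: u=0.959086  f(a)=+1.632e-02  f'(a)=-6.440e-01  a ← 31.258406 − (+1.632e-02/-6.440e-01) = 31.283749
iter 3: u=0.958309  f(a)=+2.101e-05  f'(a)=-6.424e-01  a ← 31.283749 − (+2.101e-05/-6.424e-01) = 31.283781
iter 4: u=0.958308  f(a)=+3.492e-11  f'(a)=-6.424e-01  a ← 31.283781 − (+3.492e-11/-6.424e-01) = 31.283781
iter 5: u=0.958308  f(a)=+0.000e+00  f'(a)=-6.424e-01  a ← 31.283781 − (+0.000e+00/-6.424e-01) = 31.283781
converged: |Δa| < 1e-12 after 5 iterations
sag = a·(cosh(S/(2a)) − 1) = 31.283781·(cosh(0.958308) − 1) = 15.498340
T_max/T_min = cosh(S/(2a)) = 1.495411

a=31.284 sag=15.498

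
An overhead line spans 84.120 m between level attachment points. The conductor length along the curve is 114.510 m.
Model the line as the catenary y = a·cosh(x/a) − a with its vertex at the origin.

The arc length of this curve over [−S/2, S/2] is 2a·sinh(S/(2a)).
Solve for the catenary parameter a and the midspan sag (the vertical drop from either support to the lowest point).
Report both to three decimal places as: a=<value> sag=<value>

a=30.003 sag=34.637

seed: a₀ = √(S³/(24(L−S))) = √(84.120³/(24·30.390)) = 28.567874
iter 1: u=1.472283  f(a)=+3.469e+00  f'(a)=-2.626e+00  a ← 28.567874 − (+3.469e+00/-2.626e+00) = 29.888903
iter 2: u=1.407211  f(a)=+2.551e-01  f'(a)=-2.253e+00  a ← 29.888903 − (+2.551e-01/-2.253e+00) = 30.002160
iter 3: u=1.401899  f(a)=+1.622e-03  f'(a)=-2.224e+00  a ← 30.002160 − (+1.622e-03/-2.224e+00) = 30.002889
iter 4: u=1.401865  f(a)=+6.650e-08  f'(a)=-2.224e+00  a ← 30.002889 − (+6.650e-08/-2.224e+00) = 30.002889
iter 5: u=1.401865  f(a)=+1.421e-14  f'(a)=-2.224e+00  a ← 30.002889 − (+1.421e-14/-2.224e+00) = 30.002889
converged: |Δa| < 1e-12 after 5 iterations
sag = a·(cosh(S/(2a)) − 1) = 30.002889·(cosh(1.401865) − 1) = 34.636947
T_max/T_min = cosh(S/(2a)) = 2.154454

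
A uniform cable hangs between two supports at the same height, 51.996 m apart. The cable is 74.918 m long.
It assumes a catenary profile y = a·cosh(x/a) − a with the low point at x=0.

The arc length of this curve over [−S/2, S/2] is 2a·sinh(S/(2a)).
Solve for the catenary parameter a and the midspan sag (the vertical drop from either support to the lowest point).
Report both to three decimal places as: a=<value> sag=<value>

a=16.951 sag=24.165

seed: a₀ = √(S³/(24(L−S))) = √(51.996³/(24·22.922)) = 15.985382
iter 1: u=1.626361  f(a)=+3.230e+00  f'(a)=-3.702e+00  a ← 15.985382 − (+3.230e+00/-3.702e+00) = 16.857841
iter 2: u=1.542190  f(a)=+2.833e-01  f'(a)=-3.078e+00  a ← 16.857841 − (+2.833e-01/-3.078e+00) = 16.949853
iter 3: u=1.533819  f(a)=+2.642e-03  f'(a)=-3.021e+00  a ← 16.949853 − (+2.642e-03/-3.021e+00) = 16.950727
iter 4: u=1.533739  f(a)=+2.345e-07  f'(a)=-3.021e+00  a ← 16.950727 − (+2.345e-07/-3.021e+00) = 16.950727
iter 5: u=1.533739  f(a)=+0.000e+00  f'(a)=-3.021e+00  a ← 16.950727 − (+0.000e+00/-3.021e+00) = 16.950727
converged: |Δa| < 1e-12 after 5 iterations
sag = a·(cosh(S/(2a)) − 1) = 16.950727·(cosh(1.533739) − 1) = 24.165010
T_max/T_min = cosh(S/(2a)) = 2.425603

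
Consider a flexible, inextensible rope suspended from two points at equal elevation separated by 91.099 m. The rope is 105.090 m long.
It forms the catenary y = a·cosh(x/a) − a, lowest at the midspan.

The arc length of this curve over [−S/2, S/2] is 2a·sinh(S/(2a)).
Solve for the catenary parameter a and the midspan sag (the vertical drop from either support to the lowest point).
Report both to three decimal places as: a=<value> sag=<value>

a=48.507 sag=23.005

seed: a₀ = √(S³/(24(L−S))) = √(91.099³/(24·13.991)) = 47.450459
iter 1: u=0.959938  f(a)=+6.589e-01  f'(a)=-6.459e-01  a ← 47.450459 − (+6.589e-01/-6.459e-01) = 48.470707
iter 2: u=0.939733  f(a)=+2.185e-02  f'(a)=-6.037e-01  a ← 48.470707 − (+2.185e-02/-6.037e-01) = 48.506906
iter 3: u=0.939031  f(a)=+2.586e-05  f'(a)=-6.022e-01  a ← 48.506906 − (+2.586e-05/-6.022e-01) = 48.506949
iter 4: u=0.939030  f(a)=+3.631e-11  f'(a)=-6.022e-01  a ← 48.506949 − (+3.631e-11/-6.022e-01) = 48.506949
iter 5: u=0.939030  f(a)=+2.842e-14  f'(a)=-6.022e-01  a ← 48.506949 − (+2.842e-14/-6.022e-01) = 48.506949
converged: |Δa| < 1e-12 after 5 iterations
sag = a·(cosh(S/(2a)) − 1) = 48.506949·(cosh(0.939030) − 1) = 23.004597
T_max/T_min = cosh(S/(2a)) = 1.474254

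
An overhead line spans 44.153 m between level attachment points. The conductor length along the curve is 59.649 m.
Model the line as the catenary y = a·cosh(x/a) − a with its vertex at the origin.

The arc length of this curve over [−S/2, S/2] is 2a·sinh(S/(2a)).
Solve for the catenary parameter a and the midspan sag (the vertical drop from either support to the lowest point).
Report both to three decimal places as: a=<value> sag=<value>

seed: a₀ = √(S³/(24(L−S))) = √(44.153³/(24·15.496)) = 15.213352
iter 1: u=1.451127  f(a)=+1.716e+00  f'(a)=-2.500e+00  a ← 15.213352 − (+1.716e+00/-2.500e+00) = 15.899754
iter 2: u=1.388481  f(a)=+1.230e-01  f'(a)=-2.153e+00  a ← 15.899754 − (+1.230e-01/-2.153e+00) = 15.956858
iter 3: u=1.383512  f(a)=+7.392e-04  f'(a)=-2.127e+00  a ← 15.956858 − (+7.392e-04/-2.127e+00) = 15.957206
iter 4: u=1.383482  f(a)=+2.707e-08  f'(a)=-2.127e+00  a ← 15.957206 − (+2.707e-08/-2.127e+00) = 15.957206
iter 5: u=1.383482  f(a)=+7.105e-15  f'(a)=-2.127e+00  a ← 15.957206 − (+7.105e-15/-2.127e+00) = 15.957206
converged: |Δa| < 1e-12 after 5 iterations
sag = a·(cosh(S/(2a)) − 1) = 15.957206·(cosh(1.383482) − 1) = 17.867833
T_max/T_min = cosh(S/(2a)) = 2.119734

a=15.957 sag=17.868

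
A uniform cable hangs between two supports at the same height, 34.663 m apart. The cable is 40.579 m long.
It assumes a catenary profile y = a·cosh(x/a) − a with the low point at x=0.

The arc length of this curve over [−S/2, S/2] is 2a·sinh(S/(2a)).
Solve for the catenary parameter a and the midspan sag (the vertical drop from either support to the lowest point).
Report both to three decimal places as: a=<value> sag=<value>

seed: a₀ = √(S³/(24(L−S))) = √(34.663³/(24·5.916)) = 17.126930
iter 1: u=1.011944  f(a)=+3.104e-01  f'(a)=-7.642e-01  a ← 17.126930 − (+3.104e-01/-7.642e-01) = 17.533094
iter 2: u=0.988502  f(a)=+1.138e-02  f'(a)=-7.091e-01  a ← 17.533094 − (+1.138e-02/-7.091e-01) = 17.549149
iter 3: u=0.987598  f(a)=+1.661e-05  f'(a)=-7.070e-01  a ← 17.549149 − (+1.661e-05/-7.070e-01) = 17.549173
iter 4: u=0.987596  f(a)=+3.544e-11  f'(a)=-7.070e-01  a ← 17.549173 − (+3.544e-11/-7.070e-01) = 17.549173
iter 5: u=0.987596  f(a)=+1.421e-14  f'(a)=-7.070e-01  a ← 17.549173 − (+1.421e-14/-7.070e-01) = 17.549173
converged: |Δa| < 1e-12 after 5 iterations
sag = a·(cosh(S/(2a)) − 1) = 17.549173·(cosh(0.987596) − 1) = 9.276883
T_max/T_min = cosh(S/(2a)) = 1.528622

a=17.549 sag=9.277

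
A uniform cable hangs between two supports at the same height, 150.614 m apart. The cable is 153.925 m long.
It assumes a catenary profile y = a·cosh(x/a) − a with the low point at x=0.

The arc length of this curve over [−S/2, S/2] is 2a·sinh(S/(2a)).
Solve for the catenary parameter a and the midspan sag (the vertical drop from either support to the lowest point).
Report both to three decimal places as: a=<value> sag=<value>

a=208.034 sag=13.780

seed: a₀ = √(S³/(24(L−S))) = √(150.614³/(24·3.311)) = 207.354184
iter 1: u=0.363181  f(a)=+2.190e-02  f'(a)=-3.236e-02  a ← 207.354184 − (+2.190e-02/-3.236e-02) = 208.031115
iter 2: u=0.361999  f(a)=+1.077e-04  f'(a)=-3.204e-02  a ← 208.031115 − (+1.077e-04/-3.204e-02) = 208.034477
iter 3: u=0.361993  f(a)=+2.634e-09  f'(a)=-3.204e-02  a ← 208.034477 − (+2.634e-09/-3.204e-02) = 208.034477
iter 4: u=0.361993  f(a)=+0.000e+00  f'(a)=-3.204e-02  a ← 208.034477 − (+0.000e+00/-3.204e-02) = 208.034477
converged: |Δa| < 1e-12 after 4 iterations
sag = a·(cosh(S/(2a)) − 1) = 208.034477·(cosh(0.361993) − 1) = 13.779792
T_max/T_min = cosh(S/(2a)) = 1.066238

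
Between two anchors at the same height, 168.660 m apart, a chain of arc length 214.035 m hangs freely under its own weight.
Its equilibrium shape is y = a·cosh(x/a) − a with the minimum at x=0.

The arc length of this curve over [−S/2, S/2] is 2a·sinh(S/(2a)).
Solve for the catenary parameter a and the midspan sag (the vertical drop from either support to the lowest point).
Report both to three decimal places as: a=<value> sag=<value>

seed: a₀ = √(S³/(24(L−S))) = √(168.660³/(24·45.375)) = 66.374950
iter 1: u=1.270509  f(a)=+3.806e+00  f'(a)=-1.601e+00  a ← 66.374950 − (+3.806e+00/-1.601e+00) = 68.752250
iter 2: u=1.226578  f(a)=+2.140e-01  f'(a)=-1.426e+00  a ← 68.752250 − (+2.140e-01/-1.426e+00) = 68.902395
iter 3: u=1.223905  f(a)=+7.662e-04  f'(a)=-1.415e+00  a ← 68.902395 − (+7.662e-04/-1.415e+00) = 68.902937
iter 4: u=1.223896  f(a)=+9.894e-09  f'(a)=-1.415e+00  a ← 68.902937 − (+9.894e-09/-1.415e+00) = 68.902937
iter 5: u=1.223896  f(a)=+0.000e+00  f'(a)=-1.415e+00  a ← 68.902937 − (+0.000e+00/-1.415e+00) = 68.902937
converged: |Δa| < 1e-12 after 5 iterations
sag = a·(cosh(S/(2a)) − 1) = 68.902937·(cosh(1.223896) − 1) = 58.377698
T_max/T_min = cosh(S/(2a)) = 1.847245

a=68.903 sag=58.378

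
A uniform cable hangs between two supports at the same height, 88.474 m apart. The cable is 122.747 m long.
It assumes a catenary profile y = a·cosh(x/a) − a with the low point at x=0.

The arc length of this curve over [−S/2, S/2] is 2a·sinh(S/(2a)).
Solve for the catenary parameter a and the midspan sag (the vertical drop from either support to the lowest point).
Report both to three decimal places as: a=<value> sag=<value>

a=30.571 sag=37.995

seed: a₀ = √(S³/(24(L−S))) = √(88.474³/(24·34.273)) = 29.016285
iter 1: u=1.524558  f(a)=+4.211e+00  f'(a)=-2.959e+00  a ← 29.016285 − (+4.211e+00/-2.959e+00) = 30.439298
iter 2: u=1.453286  f(a)=+3.296e-01  f'(a)=-2.512e+00  a ← 30.439298 − (+3.296e-01/-2.512e+00) = 30.570478
iter 3: u=1.447050  f(a)=+2.398e-03  f'(a)=-2.476e+00  a ← 30.570478 − (+2.398e-03/-2.476e+00) = 30.571447
iter 4: u=1.447004  f(a)=+1.290e-07  f'(a)=-2.476e+00  a ← 30.571447 − (+1.290e-07/-2.476e+00) = 30.571447
iter 5: u=1.447004  f(a)=+0.000e+00  f'(a)=-2.476e+00  a ← 30.571447 − (+0.000e+00/-2.476e+00) = 30.571447
converged: |Δa| < 1e-12 after 5 iterations
sag = a·(cosh(S/(2a)) − 1) = 30.571447·(cosh(1.447004) − 1) = 37.994725
T_max/T_min = cosh(S/(2a)) = 2.242817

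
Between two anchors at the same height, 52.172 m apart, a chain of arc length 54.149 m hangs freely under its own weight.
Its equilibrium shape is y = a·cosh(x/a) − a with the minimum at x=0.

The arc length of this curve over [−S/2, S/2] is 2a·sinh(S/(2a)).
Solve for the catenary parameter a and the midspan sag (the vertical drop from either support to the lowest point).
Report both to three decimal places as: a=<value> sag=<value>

seed: a₀ = √(S³/(24(L−S))) = √(52.172³/(24·1.977)) = 54.707551
iter 1: u=0.476826  f(a)=+2.260e-02  f'(a)=-7.393e-02  a ← 54.707551 − (+2.260e-02/-7.393e-02) = 55.013196
iter 2: u=0.474177  f(a)=+1.908e-04  f'(a)=-7.269e-02  a ← 55.013196 − (+1.908e-04/-7.269e-02) = 55.015820
iter 3: u=0.474155  f(a)=+1.385e-08  f'(a)=-7.268e-02  a ← 55.015820 − (+1.385e-08/-7.268e-02) = 55.015821
iter 4: u=0.474155  f(a)=+1.421e-14  f'(a)=-7.268e-02  a ← 55.015821 − (+1.421e-14/-7.268e-02) = 55.015821
converged: |Δa| < 1e-12 after 4 iterations
sag = a·(cosh(S/(2a)) − 1) = 55.015821·(cosh(0.474155) − 1) = 6.301135
T_max/T_min = cosh(S/(2a)) = 1.114533

a=55.016 sag=6.301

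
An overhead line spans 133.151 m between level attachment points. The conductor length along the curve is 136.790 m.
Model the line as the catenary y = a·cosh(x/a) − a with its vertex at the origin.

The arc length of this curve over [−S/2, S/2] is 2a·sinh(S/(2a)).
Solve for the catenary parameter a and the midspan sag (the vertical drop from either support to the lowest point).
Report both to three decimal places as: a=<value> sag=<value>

a=165.077 sag=13.608

seed: a₀ = √(S³/(24(L−S))) = √(133.151³/(24·3.639)) = 164.406885
iter 1: u=0.404944  f(a)=+2.995e-02  f'(a)=-4.500e-02  a ← 164.406885 − (+2.995e-02/-4.500e-02) = 165.072526
iter 2: u=0.403311  f(a)=+1.829e-04  f'(a)=-4.445e-02  a ← 165.072526 − (+1.829e-04/-4.445e-02) = 165.076640
iter 3: u=0.403301  f(a)=+6.911e-09  f'(a)=-4.445e-02  a ← 165.076640 − (+6.911e-09/-4.445e-02) = 165.076640
iter 4: u=0.403301  f(a)=-2.842e-14  f'(a)=-4.445e-02  a ← 165.076640 − (-2.842e-14/-4.445e-02) = 165.076640
converged: |Δa| < 1e-12 after 4 iterations
sag = a·(cosh(S/(2a)) − 1) = 165.076640·(cosh(0.403301) − 1) = 13.607923
T_max/T_min = cosh(S/(2a)) = 1.082434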